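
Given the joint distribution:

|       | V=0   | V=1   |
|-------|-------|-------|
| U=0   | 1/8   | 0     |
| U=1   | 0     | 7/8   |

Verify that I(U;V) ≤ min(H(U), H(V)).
Marginal P(U) (row sums):
  P(U=0) = 1/8 + 0 = 1/8
  P(U=1) = 0 + 7/8 = 7/8
Marginal P(V) (column sums):
  P(V=0) = 1/8 + 0 = 1/8
  P(V=1) = 0 + 7/8 = 7/8

H(U) = -[(1/8)·log₂(1/8) + (7/8)·log₂(7/8)]
  = 0.3750 + 0.1686
  = 0.5436 bits
H(V) = -[(1/8)·log₂(1/8) + (7/8)·log₂(7/8)]
  = 0.3750 + 0.1686
  = 0.5436 bits
H(U,V) = -[(1/8)·log₂(1/8) + (7/8)·log₂(7/8)]
  = 0.3750 + 0.1686
  = 0.5436 bits

I(U;V) = H(U) + H(V) - H(U,V)
  = 0.5436 + 0.5436 - 0.5436
  = 0.5436 bits

min(H(U), H(V)) = min(0.5436, 0.5436) = 0.5436 bits
Since 0.5436 ≤ 0.5436, the bound is satisfied ✓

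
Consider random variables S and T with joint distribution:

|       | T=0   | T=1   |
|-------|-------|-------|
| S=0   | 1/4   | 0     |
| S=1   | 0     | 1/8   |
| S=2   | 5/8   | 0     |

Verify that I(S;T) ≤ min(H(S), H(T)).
Marginal P(S) (row sums):
  P(S=0) = 1/4 + 0 = 1/4
  P(S=1) = 0 + 1/8 = 1/8
  P(S=2) = 5/8 + 0 = 5/8
Marginal P(T) (column sums):
  P(T=0) = 1/4 + 0 + 5/8 = 7/8
  P(T=1) = 0 + 1/8 + 0 = 1/8

H(S) = -[(1/4)·log₂(1/4) + (1/8)·log₂(1/8) + (5/8)·log₂(5/8)]
  = 0.5000 + 0.3750 + 0.4238
  = 1.2988 bits
H(T) = -[(7/8)·log₂(7/8) + (1/8)·log₂(1/8)]
  = 0.1686 + 0.3750
  = 0.5436 bits
H(S,T) = -[(1/4)·log₂(1/4) + (1/8)·log₂(1/8) + (5/8)·log₂(5/8)]
  = 0.5000 + 0.3750 + 0.4238
  = 1.2988 bits

I(S;T) = H(S) + H(T) - H(S,T)
  = 1.2988 + 0.5436 - 1.2988
  = 0.5436 bits

min(H(S), H(T)) = min(1.2988, 0.5436) = 0.5436 bits
Since 0.5436 ≤ 0.5436, the bound is satisfied ✓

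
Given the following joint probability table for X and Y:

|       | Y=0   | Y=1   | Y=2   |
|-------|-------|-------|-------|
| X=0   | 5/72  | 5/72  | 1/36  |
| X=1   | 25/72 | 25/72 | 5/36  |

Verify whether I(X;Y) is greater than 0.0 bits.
Marginal P(X) (row sums):
  P(X=0) = 5/72 + 5/72 + 1/36 = 1/6
  P(X=1) = 25/72 + 25/72 + 5/36 = 5/6
Marginal P(Y) (column sums):
  P(Y=0) = 5/72 + 25/72 = 5/12
  P(Y=1) = 5/72 + 25/72 = 5/12
  P(Y=2) = 1/36 + 5/36 = 1/6

H(X) = -[(1/6)·log₂(1/6) + (5/6)·log₂(5/6)]
  = 0.4308 + 0.2192
  = 0.6500 bits
H(Y) = -[(5/12)·log₂(5/12) + (5/12)·log₂(5/12) + (1/6)·log₂(1/6)]
  = 0.5263 + 0.5263 + 0.4308
  = 1.4834 bits
H(X,Y) = -[(5/72)·log₂(5/72) + (5/72)·log₂(5/72) + (1/36)·log₂(1/36) + (25/72)·log₂(25/72) + (25/72)·log₂(25/72) + (5/36)·log₂(5/36)]
  = 0.2672 + 0.2672 + 0.1436 + 0.5299 + 0.5299 + 0.3956
  = 2.1334 bits

I(X;Y) = H(X) + H(Y) - H(X,Y)
  = 0.6500 + 1.4834 - 2.1334
  = 0.0000 bits

No. I(X;Y) = 0.0000 bits, which is ≤ 0.0 bits.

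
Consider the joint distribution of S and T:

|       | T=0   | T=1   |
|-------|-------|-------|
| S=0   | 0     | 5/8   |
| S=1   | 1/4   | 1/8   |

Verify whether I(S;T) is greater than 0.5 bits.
Marginal P(S) (row sums):
  P(S=0) = 0 + 5/8 = 5/8
  P(S=1) = 1/4 + 1/8 = 3/8
Marginal P(T) (column sums):
  P(T=0) = 0 + 1/4 = 1/4
  P(T=1) = 5/8 + 1/8 = 3/4

H(S) = -[(5/8)·log₂(5/8) + (3/8)·log₂(3/8)]
  = 0.4238 + 0.5306
  = 0.9544 bits
H(T) = -[(1/4)·log₂(1/4) + (3/4)·log₂(3/4)]
  = 0.5000 + 0.3113
  = 0.8113 bits
H(S,T) = -[(5/8)·log₂(5/8) + (1/4)·log₂(1/4) + (1/8)·log₂(1/8)]
  = 0.4238 + 0.5000 + 0.3750
  = 1.2988 bits

I(S;T) = H(S) + H(T) - H(S,T)
  = 0.9544 + 0.8113 - 1.2988
  = 0.4669 bits

No. I(S;T) = 0.4669 bits, which is ≤ 0.5 bits.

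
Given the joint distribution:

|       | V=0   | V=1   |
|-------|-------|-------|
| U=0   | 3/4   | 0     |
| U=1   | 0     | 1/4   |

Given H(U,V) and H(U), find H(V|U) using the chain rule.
From the chain rule: H(U,V) = H(U) + H(V|U)
Therefore: H(V|U) = H(U,V) - H(U)

H(U,V) = -[(3/4)·log₂(3/4) + (1/4)·log₂(1/4)]
  = 0.3113 + 0.5000
  = 0.8113 bits
Marginal P(U) (row sums):
  P(U=0) = 3/4 + 0 = 3/4
  P(U=1) = 0 + 1/4 = 1/4
H(U) = -[(3/4)·log₂(3/4) + (1/4)·log₂(1/4)]
  = 0.3113 + 0.5000
  = 0.8113 bits

H(V|U) = 0.8113 - 0.8113 = 0.0000 bits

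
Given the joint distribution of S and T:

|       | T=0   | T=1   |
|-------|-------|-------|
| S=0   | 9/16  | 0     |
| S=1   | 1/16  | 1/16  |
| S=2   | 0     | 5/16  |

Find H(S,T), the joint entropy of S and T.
H(S,T) = -Σ P(S,T) log₂ P(S,T), summed over the non-zero cells:
H(S,T) = -[(9/16)·log₂(9/16) + (1/16)·log₂(1/16) + (1/16)·log₂(1/16) + (5/16)·log₂(5/16)]
  = 0.4669 + 0.2500 + 0.2500 + 0.5244
  = 1.4913 bits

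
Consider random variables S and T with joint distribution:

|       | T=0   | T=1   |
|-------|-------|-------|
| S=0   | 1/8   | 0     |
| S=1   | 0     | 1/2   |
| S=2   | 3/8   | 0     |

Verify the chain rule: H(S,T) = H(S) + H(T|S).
Left side:
H(S,T) = -[(1/8)·log₂(1/8) + (1/2)·log₂(1/2) + (3/8)·log₂(3/8)]
  = 0.3750 + 0.5000 + 0.5306
  = 1.4056 bits

Right side:
Marginal P(S) (row sums):
  P(S=0) = 1/8 + 0 = 1/8
  P(S=1) = 0 + 1/2 = 1/2
  P(S=2) = 3/8 + 0 = 3/8
H(S) = -[(1/8)·log₂(1/8) + (1/2)·log₂(1/2) + (3/8)·log₂(3/8)]
  = 0.3750 + 0.5000 + 0.5306
  = 1.4056 bits
H(T|S) = -Σ P(S,T)·log₂ P(T|S), where P(T|S) = P(S,T) / P(S)
  (cells with P(S,T) = 0 contribute 0)
  (S=0,T=0): P(T|S) = (1/8)/(1/8) = 1;  -(1/8)·log₂(1) = 0.0000
  (S=1,T=1): P(T|S) = (1/2)/(1/2) = 1;  -(1/2)·log₂(1) = 0.0000
  (S=2,T=0): P(T|S) = (3/8)/(3/8) = 1;  -(3/8)·log₂(1) = 0.0000
H(T|S) = 0.0000 + 0.0000 + 0.0000
  = 0.0000 bits
H(S) + H(T|S) = 1.4056 + 0.0000 = 1.4056 bits

Both sides equal 1.4056 bits, so the chain rule holds ✓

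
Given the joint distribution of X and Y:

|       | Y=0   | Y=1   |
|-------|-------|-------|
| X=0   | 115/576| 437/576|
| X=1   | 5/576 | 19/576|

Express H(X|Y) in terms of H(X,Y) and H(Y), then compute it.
H(X|Y) = H(X,Y) - H(Y)

Marginal P(Y) (column sums):
  P(Y=0) = 115/576 + 5/576 = 5/24
  P(Y=1) = 437/576 + 19/576 = 19/24

H(X,Y) = -[(115/576)·log₂(115/576) + (437/576)·log₂(437/576) + (5/576)·log₂(5/576) + (19/576)·log₂(19/576)]
  = 0.4641 + 0.3023 + 0.0594 + 0.1624
  = 0.9882 bits
H(Y) = -[(5/24)·log₂(5/24) + (19/24)·log₂(19/24)]
  = 0.4715 + 0.2668
  = 0.7383 bits

H(X|Y) = 0.9882 - 0.7383 = 0.2499 bits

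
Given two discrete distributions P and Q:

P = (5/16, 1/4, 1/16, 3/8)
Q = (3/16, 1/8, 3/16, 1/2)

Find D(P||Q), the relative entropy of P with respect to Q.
D(P||Q) = Σ P(i) log₂(P(i)/Q(i))
  i=0: (5/16) × log₂((5/16)/(3/16)) = (5/16) × log₂(5/3) = 0.2303
  i=1: (1/4) × log₂((1/4)/(1/8)) = (1/4) × log₂(2) = 0.2500
  i=2: (1/16) × log₂((1/16)/(3/16)) = (1/16) × log₂(1/3) = -0.0991
  i=3: (3/8) × log₂((3/8)/(1/2)) = (3/8) × log₂(3/4) = -0.1556
D(P||Q) = 0.2303 + 0.2500 - 0.0991 - 0.1556
  = 0.2256 bits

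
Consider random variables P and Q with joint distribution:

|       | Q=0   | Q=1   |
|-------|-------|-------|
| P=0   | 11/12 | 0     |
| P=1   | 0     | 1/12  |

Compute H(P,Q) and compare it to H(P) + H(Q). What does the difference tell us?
Marginal P(P) (row sums):
  P(P=0) = 11/12 + 0 = 11/12
  P(P=1) = 0 + 1/12 = 1/12
Marginal P(Q) (column sums):
  P(Q=0) = 11/12 + 0 = 11/12
  P(Q=1) = 0 + 1/12 = 1/12

H(P,Q) = -[(11/12)·log₂(11/12) + (1/12)·log₂(1/12)]
  = 0.1151 + 0.2987
  = 0.4138 bits
H(P) = -[(11/12)·log₂(11/12) + (1/12)·log₂(1/12)]
  = 0.1151 + 0.2987
  = 0.4138 bits
H(Q) = -[(11/12)·log₂(11/12) + (1/12)·log₂(1/12)]
  = 0.1151 + 0.2987
  = 0.4138 bits

H(P) + H(Q) = 0.4138 + 0.4138 = 0.8276 bits
Difference: H(P) + H(Q) - H(P,Q) = 0.8276 - 0.4138 = 0.4138 bits = I(P;Q)

The difference is the mutual information; it is positive here, so P and Q are dependent (knowing one reduces uncertainty about the other by 0.4138 bits).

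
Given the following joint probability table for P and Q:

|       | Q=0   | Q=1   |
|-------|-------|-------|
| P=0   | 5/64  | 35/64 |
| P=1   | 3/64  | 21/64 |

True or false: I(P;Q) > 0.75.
Marginal P(P) (row sums):
  P(P=0) = 5/64 + 35/64 = 5/8
  P(P=1) = 3/64 + 21/64 = 3/8
Marginal P(Q) (column sums):
  P(Q=0) = 5/64 + 3/64 = 1/8
  P(Q=1) = 35/64 + 21/64 = 7/8

H(P) = -[(5/8)·log₂(5/8) + (3/8)·log₂(3/8)]
  = 0.4238 + 0.5306
  = 0.9544 bits
H(Q) = -[(1/8)·log₂(1/8) + (7/8)·log₂(7/8)]
  = 0.3750 + 0.1686
  = 0.5436 bits
H(P,Q) = -[(5/64)·log₂(5/64) + (35/64)·log₂(35/64) + (3/64)·log₂(3/64) + (21/64)·log₂(21/64)]
  = 0.2873 + 0.4762 + 0.2070 + 0.5275
  = 1.4980 bits

I(P;Q) = H(P) + H(Q) - H(P,Q)
  = 0.9544 + 0.5436 - 1.4980
  = 0.0000 bits

False. I(P;Q) = 0.0000 bits, which is ≤ 0.75 bits.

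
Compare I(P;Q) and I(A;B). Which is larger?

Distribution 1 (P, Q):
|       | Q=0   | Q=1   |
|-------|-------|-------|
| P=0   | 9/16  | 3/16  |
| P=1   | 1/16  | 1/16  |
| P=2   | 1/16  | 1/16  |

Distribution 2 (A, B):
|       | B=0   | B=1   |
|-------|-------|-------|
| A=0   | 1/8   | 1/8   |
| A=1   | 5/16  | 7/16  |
Distribution 1 (P, Q):
Marginal P(P) (row sums):
  P(P=0) = 9/16 + 3/16 = 3/4
  P(P=1) = 1/16 + 1/16 = 1/8
  P(P=2) = 1/16 + 1/16 = 1/8
Marginal P(Q) (column sums):
  P(Q=0) = 9/16 + 1/16 + 1/16 = 11/16
  P(Q=1) = 3/16 + 1/16 + 1/16 = 5/16

H(P) = -[(3/4)·log₂(3/4) + (1/8)·log₂(1/8) + (1/8)·log₂(1/8)]
  = 0.3113 + 0.3750 + 0.3750
  = 1.0613 bits
H(Q) = -[(11/16)·log₂(11/16) + (5/16)·log₂(5/16)]
  = 0.3716 + 0.5244
  = 0.8960 bits
H(P,Q) = -[(9/16)·log₂(9/16) + (3/16)·log₂(3/16) + (1/16)·log₂(1/16) + (1/16)·log₂(1/16) + (1/16)·log₂(1/16) + (1/16)·log₂(1/16)]
  = 0.4669 + 0.4528 + 0.2500 + 0.2500 + 0.2500 + 0.2500
  = 1.9197 bits

I(P;Q) = H(P) + H(Q) - H(P,Q)
  = 1.0613 + 0.8960 - 1.9197
  = 0.0376 bits

Distribution 2 (A, B):
Marginal P(A) (row sums):
  P(A=0) = 1/8 + 1/8 = 1/4
  P(A=1) = 5/16 + 7/16 = 3/4
Marginal P(B) (column sums):
  P(B=0) = 1/8 + 5/16 = 7/16
  P(B=1) = 1/8 + 7/16 = 9/16

H(A) = -[(1/4)·log₂(1/4) + (3/4)·log₂(3/4)]
  = 0.5000 + 0.3113
  = 0.8113 bits
H(B) = -[(7/16)·log₂(7/16) + (9/16)·log₂(9/16)]
  = 0.5218 + 0.4669
  = 0.9887 bits
H(A,B) = -[(1/8)·log₂(1/8) + (1/8)·log₂(1/8) + (5/16)·log₂(5/16) + (7/16)·log₂(7/16)]
  = 0.3750 + 0.3750 + 0.5244 + 0.5218
  = 1.7962 bits

I(A;B) = H(A) + H(B) - H(A,B)
  = 0.8113 + 0.9887 - 1.7962
  = 0.0038 bits

I(P;Q) = 0.0376 bits > I(A;B) = 0.0038 bits, so (P, Q) has the higher mutual information (stronger dependence).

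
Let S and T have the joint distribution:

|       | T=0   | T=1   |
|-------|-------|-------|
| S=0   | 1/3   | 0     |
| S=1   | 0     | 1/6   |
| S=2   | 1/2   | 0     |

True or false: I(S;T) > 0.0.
Marginal P(S) (row sums):
  P(S=0) = 1/3 + 0 = 1/3
  P(S=1) = 0 + 1/6 = 1/6
  P(S=2) = 1/2 + 0 = 1/2
Marginal P(T) (column sums):
  P(T=0) = 1/3 + 0 + 1/2 = 5/6
  P(T=1) = 0 + 1/6 + 0 = 1/6

H(S) = -[(1/3)·log₂(1/3) + (1/6)·log₂(1/6) + (1/2)·log₂(1/2)]
  = 0.5283 + 0.4308 + 0.5000
  = 1.4591 bits
H(T) = -[(5/6)·log₂(5/6) + (1/6)·log₂(1/6)]
  = 0.2192 + 0.4308
  = 0.6500 bits
H(S,T) = -[(1/3)·log₂(1/3) + (1/6)·log₂(1/6) + (1/2)·log₂(1/2)]
  = 0.5283 + 0.4308 + 0.5000
  = 1.4591 bits

I(S;T) = H(S) + H(T) - H(S,T)
  = 1.4591 + 0.6500 - 1.4591
  = 0.6500 bits

True. I(S;T) = 0.6500 bits, which is > 0.0 bits.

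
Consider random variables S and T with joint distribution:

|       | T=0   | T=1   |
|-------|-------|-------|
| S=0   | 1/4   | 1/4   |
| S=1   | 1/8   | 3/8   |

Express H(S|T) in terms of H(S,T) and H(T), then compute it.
H(S|T) = H(S,T) - H(T)

Marginal P(T) (column sums):
  P(T=0) = 1/4 + 1/8 = 3/8
  P(T=1) = 1/4 + 3/8 = 5/8

H(S,T) = -[(1/4)·log₂(1/4) + (1/4)·log₂(1/4) + (1/8)·log₂(1/8) + (3/8)·log₂(3/8)]
  = 0.5000 + 0.5000 + 0.3750 + 0.5306
  = 1.9056 bits
H(T) = -[(3/8)·log₂(3/8) + (5/8)·log₂(5/8)]
  = 0.5306 + 0.4238
  = 0.9544 bits

H(S|T) = 1.9056 - 0.9544 = 0.9512 bits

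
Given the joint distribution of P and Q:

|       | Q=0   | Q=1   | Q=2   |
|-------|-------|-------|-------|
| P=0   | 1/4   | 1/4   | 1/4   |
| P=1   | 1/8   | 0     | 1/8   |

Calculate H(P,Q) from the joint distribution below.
H(P,Q) = -Σ P(P,Q) log₂ P(P,Q), summed over the non-zero cells:
H(P,Q) = -[(1/4)·log₂(1/4) + (1/4)·log₂(1/4) + (1/4)·log₂(1/4) + (1/8)·log₂(1/8) + (1/8)·log₂(1/8)]
  = 0.5000 + 0.5000 + 0.5000 + 0.3750 + 0.3750
  = 2.2500 bits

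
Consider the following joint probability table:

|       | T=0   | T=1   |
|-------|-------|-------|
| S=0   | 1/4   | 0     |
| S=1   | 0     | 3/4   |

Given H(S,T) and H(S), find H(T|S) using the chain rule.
From the chain rule: H(S,T) = H(S) + H(T|S)
Therefore: H(T|S) = H(S,T) - H(S)

H(S,T) = -[(1/4)·log₂(1/4) + (3/4)·log₂(3/4)]
  = 0.5000 + 0.3113
  = 0.8113 bits
Marginal P(S) (row sums):
  P(S=0) = 1/4 + 0 = 1/4
  P(S=1) = 0 + 3/4 = 3/4
H(S) = -[(1/4)·log₂(1/4) + (3/4)·log₂(3/4)]
  = 0.5000 + 0.3113
  = 0.8113 bits

H(T|S) = 0.8113 - 0.8113 = 0.0000 bits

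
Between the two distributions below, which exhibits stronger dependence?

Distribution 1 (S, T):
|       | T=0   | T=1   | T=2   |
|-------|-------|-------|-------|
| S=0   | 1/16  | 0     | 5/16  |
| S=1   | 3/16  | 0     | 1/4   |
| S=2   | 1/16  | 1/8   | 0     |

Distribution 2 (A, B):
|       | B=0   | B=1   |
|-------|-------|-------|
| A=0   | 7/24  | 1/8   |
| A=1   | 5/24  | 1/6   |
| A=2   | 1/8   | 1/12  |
Distribution 1 (S, T):
Marginal P(S) (row sums):
  P(S=0) = 1/16 + 0 + 5/16 = 3/8
  P(S=1) = 3/16 + 0 + 1/4 = 7/16
  P(S=2) = 1/16 + 1/8 + 0 = 3/16
Marginal P(T) (column sums):
  P(T=0) = 1/16 + 3/16 + 1/16 = 5/16
  P(T=1) = 0 + 0 + 1/8 = 1/8
  P(T=2) = 5/16 + 1/4 + 0 = 9/16

H(S) = -[(3/8)·log₂(3/8) + (7/16)·log₂(7/16) + (3/16)·log₂(3/16)]
  = 0.5306 + 0.5218 + 0.4528
  = 1.5052 bits
H(T) = -[(5/16)·log₂(5/16) + (1/8)·log₂(1/8) + (9/16)·log₂(9/16)]
  = 0.5244 + 0.3750 + 0.4669
  = 1.3663 bits
H(S,T) = -[(1/16)·log₂(1/16) + (5/16)·log₂(5/16) + (3/16)·log₂(3/16) + (1/4)·log₂(1/4) + (1/16)·log₂(1/16) + (1/8)·log₂(1/8)]
  = 0.2500 + 0.5244 + 0.4528 + 0.5000 + 0.2500 + 0.3750
  = 2.3522 bits

I(S;T) = H(S) + H(T) - H(S,T)
  = 1.5052 + 1.3663 - 2.3522
  = 0.5193 bits

Distribution 2 (A, B):
Marginal P(A) (row sums):
  P(A=0) = 7/24 + 1/8 = 5/12
  P(A=1) = 5/24 + 1/6 = 3/8
  P(A=2) = 1/8 + 1/12 = 5/24
Marginal P(B) (column sums):
  P(B=0) = 7/24 + 5/24 + 1/8 = 5/8
  P(B=1) = 1/8 + 1/6 + 1/12 = 3/8

H(A) = -[(5/12)·log₂(5/12) + (3/8)·log₂(3/8) + (5/24)·log₂(5/24)]
  = 0.5263 + 0.5306 + 0.4715
  = 1.5284 bits
H(B) = -[(5/8)·log₂(5/8) + (3/8)·log₂(3/8)]
  = 0.4238 + 0.5306
  = 0.9544 bits
H(A,B) = -[(7/24)·log₂(7/24) + (1/8)·log₂(1/8) + (5/24)·log₂(5/24) + (1/6)·log₂(1/6) + (1/8)·log₂(1/8) + (1/12)·log₂(1/12)]
  = 0.5185 + 0.3750 + 0.4715 + 0.4308 + 0.3750 + 0.2987
  = 2.4695 bits

I(A;B) = H(A) + H(B) - H(A,B)
  = 1.5284 + 0.9544 - 2.4695
  = 0.0133 bits

I(S;T) = 0.5193 bits > I(A;B) = 0.0133 bits, so (S, T) has the higher mutual information (stronger dependence).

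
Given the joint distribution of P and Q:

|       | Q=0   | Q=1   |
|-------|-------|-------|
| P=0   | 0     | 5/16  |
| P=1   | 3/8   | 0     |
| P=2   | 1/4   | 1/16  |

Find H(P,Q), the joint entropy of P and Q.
H(P,Q) = -Σ P(P,Q) log₂ P(P,Q), summed over the non-zero cells:
H(P,Q) = -[(5/16)·log₂(5/16) + (3/8)·log₂(3/8) + (1/4)·log₂(1/4) + (1/16)·log₂(1/16)]
  = 0.5244 + 0.5306 + 0.5000 + 0.2500
  = 1.8050 bits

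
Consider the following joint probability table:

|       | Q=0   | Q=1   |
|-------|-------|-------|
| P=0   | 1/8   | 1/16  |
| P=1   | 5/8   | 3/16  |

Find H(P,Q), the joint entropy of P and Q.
H(P,Q) = -Σ P(P,Q) log₂ P(P,Q), summed over the non-zero cells:
H(P,Q) = -[(1/8)·log₂(1/8) + (1/16)·log₂(1/16) + (5/8)·log₂(5/8) + (3/16)·log₂(3/16)]
  = 0.3750 + 0.2500 + 0.4238 + 0.4528
  = 1.5016 bits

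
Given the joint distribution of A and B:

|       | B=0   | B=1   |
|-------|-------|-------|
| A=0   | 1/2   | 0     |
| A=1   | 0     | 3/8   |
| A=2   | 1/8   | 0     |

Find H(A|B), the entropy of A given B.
Marginal P(B) (column sums):
  P(B=0) = 1/2 + 0 + 1/8 = 5/8
  P(B=1) = 0 + 3/8 + 0 = 3/8

H(A|B) = -Σ P(A,B)·log₂ P(A|B), where P(A|B) = P(A,B) / P(B)
  (cells with P(A,B) = 0 contribute 0)
  (A=0,B=0): P(A|B) = (1/2)/(5/8) = 4/5;  -(1/2)·log₂(4/5) = 0.1610
  (A=1,B=1): P(A|B) = (3/8)/(3/8) = 1;  -(3/8)·log₂(1) = 0.0000
  (A=2,B=0): P(A|B) = (1/8)/(5/8) = 1/5;  -(1/8)·log₂(1/5) = 0.2902
H(A|B) = 0.1610 + 0.0000 + 0.2902
  = 0.4512 bits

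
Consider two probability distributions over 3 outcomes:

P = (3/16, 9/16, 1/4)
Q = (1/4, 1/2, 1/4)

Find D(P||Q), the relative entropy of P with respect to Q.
D(P||Q) = Σ P(i) log₂(P(i)/Q(i))
  i=0: (3/16) × log₂((3/16)/(1/4)) = (3/16) × log₂(3/4) = -0.0778
  i=1: (9/16) × log₂((9/16)/(1/2)) = (9/16) × log₂(9/8) = 0.0956
  i=2: (1/4) × log₂((1/4)/(1/4)) = (1/4) × log₂(1) = 0.0000
D(P||Q) = -0.0778 + 0.0956 + 0.0000
  = 0.0178 bits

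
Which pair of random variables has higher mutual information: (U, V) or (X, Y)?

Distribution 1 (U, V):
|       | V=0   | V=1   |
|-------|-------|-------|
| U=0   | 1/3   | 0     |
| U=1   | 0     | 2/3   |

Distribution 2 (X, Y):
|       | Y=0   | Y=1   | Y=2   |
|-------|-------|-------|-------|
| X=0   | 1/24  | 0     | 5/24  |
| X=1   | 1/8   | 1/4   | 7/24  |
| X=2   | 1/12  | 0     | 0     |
Distribution 1 (U, V):
Marginal P(U) (row sums):
  P(U=0) = 1/3 + 0 = 1/3
  P(U=1) = 0 + 2/3 = 2/3
Marginal P(V) (column sums):
  P(V=0) = 1/3 + 0 = 1/3
  P(V=1) = 0 + 2/3 = 2/3

H(U) = -[(1/3)·log₂(1/3) + (2/3)·log₂(2/3)]
  = 0.5283 + 0.3900
  = 0.9183 bits
H(V) = -[(1/3)·log₂(1/3) + (2/3)·log₂(2/3)]
  = 0.5283 + 0.3900
  = 0.9183 bits
H(U,V) = -[(1/3)·log₂(1/3) + (2/3)·log₂(2/3)]
  = 0.5283 + 0.3900
  = 0.9183 bits

I(U;V) = H(U) + H(V) - H(U,V)
  = 0.9183 + 0.9183 - 0.9183
  = 0.9183 bits

Distribution 2 (X, Y):
Marginal P(X) (row sums):
  P(X=0) = 1/24 + 0 + 5/24 = 1/4
  P(X=1) = 1/8 + 1/4 + 7/24 = 2/3
  P(X=2) = 1/12 + 0 + 0 = 1/12
Marginal P(Y) (column sums):
  P(Y=0) = 1/24 + 1/8 + 1/12 = 1/4
  P(Y=1) = 0 + 1/4 + 0 = 1/4
  P(Y=2) = 5/24 + 7/24 + 0 = 1/2

H(X) = -[(1/4)·log₂(1/4) + (2/3)·log₂(2/3) + (1/12)·log₂(1/12)]
  = 0.5000 + 0.3900 + 0.2987
  = 1.1887 bits
H(Y) = -[(1/4)·log₂(1/4) + (1/4)·log₂(1/4) + (1/2)·log₂(1/2)]
  = 0.5000 + 0.5000 + 0.5000
  = 1.5000 bits
H(X,Y) = -[(1/24)·log₂(1/24) + (5/24)·log₂(5/24) + (1/8)·log₂(1/8) + (1/4)·log₂(1/4) + (7/24)·log₂(7/24) + (1/12)·log₂(1/12)]
  = 0.1910 + 0.4715 + 0.3750 + 0.5000 + 0.5185 + 0.2987
  = 2.3547 bits

I(X;Y) = H(X) + H(Y) - H(X,Y)
  = 1.1887 + 1.5000 - 2.3547
  = 0.3340 bits

I(U;V) = 0.9183 bits > I(X;Y) = 0.3340 bits, so (U, V) has the higher mutual information (stronger dependence).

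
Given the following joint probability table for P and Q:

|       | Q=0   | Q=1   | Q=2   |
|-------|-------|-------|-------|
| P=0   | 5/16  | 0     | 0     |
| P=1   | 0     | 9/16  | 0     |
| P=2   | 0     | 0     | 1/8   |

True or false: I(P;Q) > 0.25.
Marginal P(P) (row sums):
  P(P=0) = 5/16 + 0 + 0 = 5/16
  P(P=1) = 0 + 9/16 + 0 = 9/16
  P(P=2) = 0 + 0 + 1/8 = 1/8
Marginal P(Q) (column sums):
  P(Q=0) = 5/16 + 0 + 0 = 5/16
  P(Q=1) = 0 + 9/16 + 0 = 9/16
  P(Q=2) = 0 + 0 + 1/8 = 1/8

H(P) = -[(5/16)·log₂(5/16) + (9/16)·log₂(9/16) + (1/8)·log₂(1/8)]
  = 0.5244 + 0.4669 + 0.3750
  = 1.3663 bits
H(Q) = -[(5/16)·log₂(5/16) + (9/16)·log₂(9/16) + (1/8)·log₂(1/8)]
  = 0.5244 + 0.4669 + 0.3750
  = 1.3663 bits
H(P,Q) = -[(5/16)·log₂(5/16) + (9/16)·log₂(9/16) + (1/8)·log₂(1/8)]
  = 0.5244 + 0.4669 + 0.3750
  = 1.3663 bits

I(P;Q) = H(P) + H(Q) - H(P,Q)
  = 1.3663 + 1.3663 - 1.3663
  = 1.3663 bits

True. I(P;Q) = 1.3663 bits, which is > 0.25 bits.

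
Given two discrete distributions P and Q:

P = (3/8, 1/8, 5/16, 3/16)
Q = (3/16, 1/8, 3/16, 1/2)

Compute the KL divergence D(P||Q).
D(P||Q) = Σ P(i) log₂(P(i)/Q(i))
  i=0: (3/8) × log₂((3/8)/(3/16)) = (3/8) × log₂(2) = 0.3750
  i=1: (1/8) × log₂((1/8)/(1/8)) = (1/8) × log₂(1) = 0.0000
  i=2: (5/16) × log₂((5/16)/(3/16)) = (5/16) × log₂(5/3) = 0.2303
  i=3: (3/16) × log₂((3/16)/(1/2)) = (3/16) × log₂(3/8) = -0.2653
D(P||Q) = 0.3750 + 0.0000 + 0.2303 - 0.2653
  = 0.3400 bits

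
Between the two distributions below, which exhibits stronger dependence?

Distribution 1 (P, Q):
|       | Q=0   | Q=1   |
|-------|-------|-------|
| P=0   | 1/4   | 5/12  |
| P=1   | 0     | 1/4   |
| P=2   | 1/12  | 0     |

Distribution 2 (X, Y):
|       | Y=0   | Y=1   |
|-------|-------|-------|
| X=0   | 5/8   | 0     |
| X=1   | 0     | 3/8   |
Distribution 1 (P, Q):
Marginal P(P) (row sums):
  P(P=0) = 1/4 + 5/12 = 2/3
  P(P=1) = 0 + 1/4 = 1/4
  P(P=2) = 1/12 + 0 = 1/12
Marginal P(Q) (column sums):
  P(Q=0) = 1/4 + 0 + 1/12 = 1/3
  P(Q=1) = 5/12 + 1/4 + 0 = 2/3

H(P) = -[(2/3)·log₂(2/3) + (1/4)·log₂(1/4) + (1/12)·log₂(1/12)]
  = 0.3900 + 0.5000 + 0.2987
  = 1.1887 bits
H(Q) = -[(1/3)·log₂(1/3) + (2/3)·log₂(2/3)]
  = 0.5283 + 0.3900
  = 0.9183 bits
H(P,Q) = -[(1/4)·log₂(1/4) + (5/12)·log₂(5/12) + (1/4)·log₂(1/4) + (1/12)·log₂(1/12)]
  = 0.5000 + 0.5263 + 0.5000 + 0.2987
  = 1.8250 bits

I(P;Q) = H(P) + H(Q) - H(P,Q)
  = 1.1887 + 0.9183 - 1.8250
  = 0.2820 bits

Distribution 2 (X, Y):
Marginal P(X) (row sums):
  P(X=0) = 5/8 + 0 = 5/8
  P(X=1) = 0 + 3/8 = 3/8
Marginal P(Y) (column sums):
  P(Y=0) = 5/8 + 0 = 5/8
  P(Y=1) = 0 + 3/8 = 3/8

H(X) = -[(5/8)·log₂(5/8) + (3/8)·log₂(3/8)]
  = 0.4238 + 0.5306
  = 0.9544 bits
H(Y) = -[(5/8)·log₂(5/8) + (3/8)·log₂(3/8)]
  = 0.4238 + 0.5306
  = 0.9544 bits
H(X,Y) = -[(5/8)·log₂(5/8) + (3/8)·log₂(3/8)]
  = 0.4238 + 0.5306
  = 0.9544 bits

I(X;Y) = H(X) + H(Y) - H(X,Y)
  = 0.9544 + 0.9544 - 0.9544
  = 0.9544 bits

I(X;Y) = 0.9544 bits > I(P;Q) = 0.2820 bits, so (X, Y) has the higher mutual information (stronger dependence).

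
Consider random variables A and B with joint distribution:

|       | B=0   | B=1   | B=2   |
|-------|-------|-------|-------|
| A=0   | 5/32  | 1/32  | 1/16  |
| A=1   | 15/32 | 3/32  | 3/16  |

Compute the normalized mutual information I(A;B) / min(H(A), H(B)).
Marginal P(A) (row sums):
  P(A=0) = 5/32 + 1/32 + 1/16 = 1/4
  P(A=1) = 15/32 + 3/32 + 3/16 = 3/4
Marginal P(B) (column sums):
  P(B=0) = 5/32 + 15/32 = 5/8
  P(B=1) = 1/32 + 3/32 = 1/8
  P(B=2) = 1/16 + 3/16 = 1/4

H(A) = -[(1/4)·log₂(1/4) + (3/4)·log₂(3/4)]
  = 0.5000 + 0.3113
  = 0.8113 bits
H(B) = -[(5/8)·log₂(5/8) + (1/8)·log₂(1/8) + (1/4)·log₂(1/4)]
  = 0.4238 + 0.3750 + 0.5000
  = 1.2988 bits
H(A,B) = -[(5/32)·log₂(5/32) + (1/32)·log₂(1/32) + (1/16)·log₂(1/16) + (15/32)·log₂(15/32) + (3/32)·log₂(3/32) + (3/16)·log₂(3/16)]
  = 0.4184 + 0.1563 + 0.2500 + 0.5124 + 0.3202 + 0.4528
  = 2.1101 bits

I(A;B) = H(A) + H(B) - H(A,B)
  = 0.8113 + 1.2988 - 2.1101
  = 0.0000 bits

min(H(A), H(B)) = min(0.8113, 1.2988) = 0.8113 bits
Normalized MI = 0.0000 / 0.8113 = 0.0000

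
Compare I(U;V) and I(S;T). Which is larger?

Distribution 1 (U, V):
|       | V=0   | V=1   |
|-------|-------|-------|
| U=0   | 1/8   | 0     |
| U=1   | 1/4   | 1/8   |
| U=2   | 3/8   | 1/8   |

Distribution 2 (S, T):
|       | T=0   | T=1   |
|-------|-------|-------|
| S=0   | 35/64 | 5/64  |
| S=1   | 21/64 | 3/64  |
Distribution 1 (U, V):
Marginal P(U) (row sums):
  P(U=0) = 1/8 + 0 = 1/8
  P(U=1) = 1/4 + 1/8 = 3/8
  P(U=2) = 3/8 + 1/8 = 1/2
Marginal P(V) (column sums):
  P(V=0) = 1/8 + 1/4 + 3/8 = 3/4
  P(V=1) = 0 + 1/8 + 1/8 = 1/4

H(U) = -[(1/8)·log₂(1/8) + (3/8)·log₂(3/8) + (1/2)·log₂(1/2)]
  = 0.3750 + 0.5306 + 0.5000
  = 1.4056 bits
H(V) = -[(3/4)·log₂(3/4) + (1/4)·log₂(1/4)]
  = 0.3113 + 0.5000
  = 0.8113 bits
H(U,V) = -[(1/8)·log₂(1/8) + (1/4)·log₂(1/4) + (1/8)·log₂(1/8) + (3/8)·log₂(3/8) + (1/8)·log₂(1/8)]
  = 0.3750 + 0.5000 + 0.3750 + 0.5306 + 0.3750
  = 2.1556 bits

I(U;V) = H(U) + H(V) - H(U,V)
  = 1.4056 + 0.8113 - 2.1556
  = 0.0613 bits

Distribution 2 (S, T):
Marginal P(S) (row sums):
  P(S=0) = 35/64 + 5/64 = 5/8
  P(S=1) = 21/64 + 3/64 = 3/8
Marginal P(T) (column sums):
  P(T=0) = 35/64 + 21/64 = 7/8
  P(T=1) = 5/64 + 3/64 = 1/8

H(S) = -[(5/8)·log₂(5/8) + (3/8)·log₂(3/8)]
  = 0.4238 + 0.5306
  = 0.9544 bits
H(T) = -[(7/8)·log₂(7/8) + (1/8)·log₂(1/8)]
  = 0.1686 + 0.3750
  = 0.5436 bits
H(S,T) = -[(35/64)·log₂(35/64) + (5/64)·log₂(5/64) + (21/64)·log₂(21/64) + (3/64)·log₂(3/64)]
  = 0.4762 + 0.2873 + 0.5275 + 0.2070
  = 1.4980 bits

I(S;T) = H(S) + H(T) - H(S,T)
  = 0.9544 + 0.5436 - 1.4980
  = 0.0000 bits

I(U;V) = 0.0613 bits > I(S;T) = 0.0000 bits, so (U, V) has the higher mutual information (stronger dependence).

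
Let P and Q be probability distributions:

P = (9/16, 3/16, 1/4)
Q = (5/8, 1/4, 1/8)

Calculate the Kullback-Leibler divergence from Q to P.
D(P||Q) = Σ P(i) log₂(P(i)/Q(i))
  i=0: (9/16) × log₂((9/16)/(5/8)) = (9/16) × log₂(9/10) = -0.0855
  i=1: (3/16) × log₂((3/16)/(1/4)) = (3/16) × log₂(3/4) = -0.0778
  i=2: (1/4) × log₂((1/4)/(1/8)) = (1/4) × log₂(2) = 0.2500
D(P||Q) = -0.0855 - 0.0778 + 0.2500
  = 0.0867 bits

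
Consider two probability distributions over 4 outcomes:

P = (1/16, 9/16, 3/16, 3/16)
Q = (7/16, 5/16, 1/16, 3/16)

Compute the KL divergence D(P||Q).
D(P||Q) = Σ P(i) log₂(P(i)/Q(i))
  i=0: (1/16) × log₂((1/16)/(7/16)) = (1/16) × log₂(1/7) = -0.1755
  i=1: (9/16) × log₂((9/16)/(5/16)) = (9/16) × log₂(9/5) = 0.4770
  i=2: (3/16) × log₂((3/16)/(1/16)) = (3/16) × log₂(3) = 0.2972
  i=3: (3/16) × log₂((3/16)/(3/16)) = (3/16) × log₂(1) = 0.0000
D(P||Q) = -0.1755 + 0.4770 + 0.2972 + 0.0000
  = 0.5987 bits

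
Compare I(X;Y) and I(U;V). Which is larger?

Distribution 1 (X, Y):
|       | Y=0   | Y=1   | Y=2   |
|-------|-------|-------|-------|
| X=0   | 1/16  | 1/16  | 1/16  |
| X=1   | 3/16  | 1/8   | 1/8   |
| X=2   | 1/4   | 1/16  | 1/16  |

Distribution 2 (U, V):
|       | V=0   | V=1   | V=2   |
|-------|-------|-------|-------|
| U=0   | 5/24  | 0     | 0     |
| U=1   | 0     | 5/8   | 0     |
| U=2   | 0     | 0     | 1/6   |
Distribution 1 (X, Y):
Marginal P(X) (row sums):
  P(X=0) = 1/16 + 1/16 + 1/16 = 3/16
  P(X=1) = 3/16 + 1/8 + 1/8 = 7/16
  P(X=2) = 1/4 + 1/16 + 1/16 = 3/8
Marginal P(Y) (column sums):
  P(Y=0) = 1/16 + 3/16 + 1/4 = 1/2
  P(Y=1) = 1/16 + 1/8 + 1/16 = 1/4
  P(Y=2) = 1/16 + 1/8 + 1/16 = 1/4

H(X) = -[(3/16)·log₂(3/16) + (7/16)·log₂(7/16) + (3/8)·log₂(3/8)]
  = 0.4528 + 0.5218 + 0.5306
  = 1.5052 bits
H(Y) = -[(1/2)·log₂(1/2) + (1/4)·log₂(1/4) + (1/4)·log₂(1/4)]
  = 0.5000 + 0.5000 + 0.5000
  = 1.5000 bits
H(X,Y) = -[(1/16)·log₂(1/16) + (1/16)·log₂(1/16) + (1/16)·log₂(1/16) + (3/16)·log₂(3/16) + (1/8)·log₂(1/8) + (1/8)·log₂(1/8) + (1/4)·log₂(1/4) + (1/16)·log₂(1/16) + (1/16)·log₂(1/16)]
  = 0.2500 + 0.2500 + 0.2500 + 0.4528 + 0.3750 + 0.3750 + 0.5000 + 0.2500 + 0.2500
  = 2.9528 bits

I(X;Y) = H(X) + H(Y) - H(X,Y)
  = 1.5052 + 1.5000 - 2.9528
  = 0.0524 bits

Distribution 2 (U, V):
Marginal P(U) (row sums):
  P(U=0) = 5/24 + 0 + 0 = 5/24
  P(U=1) = 0 + 5/8 + 0 = 5/8
  P(U=2) = 0 + 0 + 1/6 = 1/6
Marginal P(V) (column sums):
  P(V=0) = 5/24 + 0 + 0 = 5/24
  P(V=1) = 0 + 5/8 + 0 = 5/8
  P(V=2) = 0 + 0 + 1/6 = 1/6

H(U) = -[(5/24)·log₂(5/24) + (5/8)·log₂(5/8) + (1/6)·log₂(1/6)]
  = 0.4715 + 0.4238 + 0.4308
  = 1.3261 bits
H(V) = -[(5/24)·log₂(5/24) + (5/8)·log₂(5/8) + (1/6)·log₂(1/6)]
  = 0.4715 + 0.4238 + 0.4308
  = 1.3261 bits
H(U,V) = -[(5/24)·log₂(5/24) + (5/8)·log₂(5/8) + (1/6)·log₂(1/6)]
  = 0.4715 + 0.4238 + 0.4308
  = 1.3261 bits

I(U;V) = H(U) + H(V) - H(U,V)
  = 1.3261 + 1.3261 - 1.3261
  = 1.3261 bits

I(U;V) = 1.3261 bits > I(X;Y) = 0.0524 bits, so (U, V) has the higher mutual information (stronger dependence).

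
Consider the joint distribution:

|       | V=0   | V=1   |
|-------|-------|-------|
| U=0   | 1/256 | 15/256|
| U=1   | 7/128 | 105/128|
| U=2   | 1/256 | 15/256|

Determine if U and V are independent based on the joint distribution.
Marginal P(U) (row sums):
  P(U=0) = 1/256 + 15/256 = 1/16
  P(U=1) = 7/128 + 105/128 = 7/8
  P(U=2) = 1/256 + 15/256 = 1/16
Marginal P(V) (column sums):
  P(V=0) = 1/256 + 7/128 + 1/256 = 1/16
  P(V=1) = 15/256 + 105/128 + 15/256 = 15/16

U and V are independent iff P(U=i,V=j) = P(U=i)·P(V=j) for every cell.
  P(U=0)·P(V=0) = 1/16 × 1/16 = 1/256 = P(U=0,V=0) ✓
  P(U=0)·P(V=1) = 1/16 × 15/16 = 15/256 = P(U=0,V=1) ✓
  P(U=1)·P(V=0) = 7/8 × 1/16 = 7/128 = P(U=1,V=0) ✓
  P(U=1)·P(V=1) = 7/8 × 15/16 = 105/128 = P(U=1,V=1) ✓
  P(U=2)·P(V=0) = 1/16 × 1/16 = 1/256 = P(U=2,V=0) ✓
  P(U=2)·P(V=1) = 1/16 × 15/16 = 15/256 = P(U=2,V=1) ✓

Yes, U and V are independent: every cell factors, so I(U;V) = 0 bits.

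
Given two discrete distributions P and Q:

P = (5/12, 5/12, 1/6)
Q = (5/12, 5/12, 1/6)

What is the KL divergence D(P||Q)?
D(P||Q) = Σ P(i) log₂(P(i)/Q(i))
  i=0: (5/12) × log₂((5/12)/(5/12)) = (5/12) × log₂(1) = 0.0000
  i=1: (5/12) × log₂((5/12)/(5/12)) = (5/12) × log₂(1) = 0.0000
  i=2: (1/6) × log₂((1/6)/(1/6)) = (1/6) × log₂(1) = 0.0000
D(P||Q) = 0.0000 + 0.0000 + 0.0000
  = 0.0000 bits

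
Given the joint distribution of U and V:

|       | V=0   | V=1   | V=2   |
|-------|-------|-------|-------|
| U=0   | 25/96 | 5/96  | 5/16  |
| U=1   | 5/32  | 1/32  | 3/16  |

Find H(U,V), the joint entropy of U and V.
H(U,V) = -Σ P(U,V) log₂ P(U,V), summed over the non-zero cells:
H(U,V) = -[(25/96)·log₂(25/96) + (5/96)·log₂(5/96) + (5/16)·log₂(5/16) + (5/32)·log₂(5/32) + (1/32)·log₂(1/32) + (3/16)·log₂(3/16)]
  = 0.5055 + 0.2220 + 0.5244 + 0.4184 + 0.1563 + 0.4528
  = 2.2794 bits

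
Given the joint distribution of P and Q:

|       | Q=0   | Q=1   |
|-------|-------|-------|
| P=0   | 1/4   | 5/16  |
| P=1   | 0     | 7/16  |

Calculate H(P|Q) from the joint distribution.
Marginal P(Q) (column sums):
  P(Q=0) = 1/4 + 0 = 1/4
  P(Q=1) = 5/16 + 7/16 = 3/4

H(P|Q) = -Σ P(P,Q)·log₂ P(P|Q), where P(P|Q) = P(P,Q) / P(Q)
  (cells with P(P,Q) = 0 contribute 0)
  (P=0,Q=0): P(P|Q) = (1/4)/(1/4) = 1;  -(1/4)·log₂(1) = 0.0000
  (P=0,Q=1): P(P|Q) = (5/16)/(3/4) = 5/12;  -(5/16)·log₂(5/12) = 0.3947
  (P=1,Q=1): P(P|Q) = (7/16)/(3/4) = 7/12;  -(7/16)·log₂(7/12) = 0.3402
H(P|Q) = 0.0000 + 0.3947 + 0.3402
  = 0.7349 bits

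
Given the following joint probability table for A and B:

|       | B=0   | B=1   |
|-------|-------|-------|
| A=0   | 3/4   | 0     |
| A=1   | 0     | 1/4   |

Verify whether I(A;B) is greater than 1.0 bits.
Marginal P(A) (row sums):
  P(A=0) = 3/4 + 0 = 3/4
  P(A=1) = 0 + 1/4 = 1/4
Marginal P(B) (column sums):
  P(B=0) = 3/4 + 0 = 3/4
  P(B=1) = 0 + 1/4 = 1/4

H(A) = -[(3/4)·log₂(3/4) + (1/4)·log₂(1/4)]
  = 0.3113 + 0.5000
  = 0.8113 bits
H(B) = -[(3/4)·log₂(3/4) + (1/4)·log₂(1/4)]
  = 0.3113 + 0.5000
  = 0.8113 bits
H(A,B) = -[(3/4)·log₂(3/4) + (1/4)·log₂(1/4)]
  = 0.3113 + 0.5000
  = 0.8113 bits

I(A;B) = H(A) + H(B) - H(A,B)
  = 0.8113 + 0.8113 - 0.8113
  = 0.8113 bits

No. I(A;B) = 0.8113 bits, which is ≤ 1.0 bits.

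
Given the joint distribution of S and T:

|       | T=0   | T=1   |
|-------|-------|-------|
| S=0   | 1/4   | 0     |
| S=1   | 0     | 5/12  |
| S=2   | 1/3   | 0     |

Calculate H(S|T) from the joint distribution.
Marginal P(T) (column sums):
  P(T=0) = 1/4 + 0 + 1/3 = 7/12
  P(T=1) = 0 + 5/12 + 0 = 5/12

H(S|T) = -Σ P(S,T)·log₂ P(S|T), where P(S|T) = P(S,T) / P(T)
  (cells with P(S,T) = 0 contribute 0)
  (S=0,T=0): P(S|T) = (1/4)/(7/12) = 3/7;  -(1/4)·log₂(3/7) = 0.3056
  (S=1,T=1): P(S|T) = (5/12)/(5/12) = 1;  -(5/12)·log₂(1) = 0.0000
  (S=2,T=0): P(S|T) = (1/3)/(7/12) = 4/7;  -(1/3)·log₂(4/7) = 0.2691
H(S|T) = 0.3056 + 0.0000 + 0.2691
  = 0.5747 bits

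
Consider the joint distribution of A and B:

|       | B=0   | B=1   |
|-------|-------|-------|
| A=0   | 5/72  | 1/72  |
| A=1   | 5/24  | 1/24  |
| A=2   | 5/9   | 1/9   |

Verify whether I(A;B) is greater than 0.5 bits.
Marginal P(A) (row sums):
  P(A=0) = 5/72 + 1/72 = 1/12
  P(A=1) = 5/24 + 1/24 = 1/4
  P(A=2) = 5/9 + 1/9 = 2/3
Marginal P(B) (column sums):
  P(B=0) = 5/72 + 5/24 + 5/9 = 5/6
  P(B=1) = 1/72 + 1/24 + 1/9 = 1/6

H(A) = -[(1/12)·log₂(1/12) + (1/4)·log₂(1/4) + (2/3)·log₂(2/3)]
  = 0.2987 + 0.5000 + 0.3900
  = 1.1887 bits
H(B) = -[(5/6)·log₂(5/6) + (1/6)·log₂(1/6)]
  = 0.2192 + 0.4308
  = 0.6500 bits
H(A,B) = -[(5/72)·log₂(5/72) + (1/72)·log₂(1/72) + (5/24)·log₂(5/24) + (1/24)·log₂(1/24) + (5/9)·log₂(5/9) + (1/9)·log₂(1/9)]
  = 0.2672 + 0.0857 + 0.4715 + 0.1910 + 0.4711 + 0.3522
  = 1.8387 bits

I(A;B) = H(A) + H(B) - H(A,B)
  = 1.1887 + 0.6500 - 1.8387
  = 0.0000 bits

No. I(A;B) = 0.0000 bits, which is ≤ 0.5 bits.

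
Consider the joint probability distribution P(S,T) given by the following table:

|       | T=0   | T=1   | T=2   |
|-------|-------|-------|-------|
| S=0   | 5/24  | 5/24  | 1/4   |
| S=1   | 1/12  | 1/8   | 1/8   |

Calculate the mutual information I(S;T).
Marginal P(S) (row sums):
  P(S=0) = 5/24 + 5/24 + 1/4 = 2/3
  P(S=1) = 1/12 + 1/8 + 1/8 = 1/3
Marginal P(T) (column sums):
  P(T=0) = 5/24 + 1/12 = 7/24
  P(T=1) = 5/24 + 1/8 = 1/3
  P(T=2) = 1/4 + 1/8 = 3/8

H(S) = -[(2/3)·log₂(2/3) + (1/3)·log₂(1/3)]
  = 0.3900 + 0.5283
  = 0.9183 bits
H(T) = -[(7/24)·log₂(7/24) + (1/3)·log₂(1/3) + (3/8)·log₂(3/8)]
  = 0.5185 + 0.5283 + 0.5306
  = 1.5774 bits
H(S,T) = -[(5/24)·log₂(5/24) + (5/24)·log₂(5/24) + (1/4)·log₂(1/4) + (1/12)·log₂(1/12) + (1/8)·log₂(1/8) + (1/8)·log₂(1/8)]
  = 0.4715 + 0.4715 + 0.5000 + 0.2987 + 0.3750 + 0.3750
  = 2.4917 bits

I(S;T) = H(S) + H(T) - H(S,T)
  = 0.9183 + 1.5774 - 2.4917
  = 0.0040 bits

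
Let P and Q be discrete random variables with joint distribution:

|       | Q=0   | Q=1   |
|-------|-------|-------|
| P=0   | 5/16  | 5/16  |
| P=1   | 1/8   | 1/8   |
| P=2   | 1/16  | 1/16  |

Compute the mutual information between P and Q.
Marginal P(P) (row sums):
  P(P=0) = 5/16 + 5/16 = 5/8
  P(P=1) = 1/8 + 1/8 = 1/4
  P(P=2) = 1/16 + 1/16 = 1/8
Marginal P(Q) (column sums):
  P(Q=0) = 5/16 + 1/8 + 1/16 = 1/2
  P(Q=1) = 5/16 + 1/8 + 1/16 = 1/2

H(P) = -[(5/8)·log₂(5/8) + (1/4)·log₂(1/4) + (1/8)·log₂(1/8)]
  = 0.4238 + 0.5000 + 0.3750
  = 1.2988 bits
H(Q) = -[(1/2)·log₂(1/2) + (1/2)·log₂(1/2)]
  = 0.5000 + 0.5000
  = 1.0000 bits
H(P,Q) = -[(5/16)·log₂(5/16) + (5/16)·log₂(5/16) + (1/8)·log₂(1/8) + (1/8)·log₂(1/8) + (1/16)·log₂(1/16) + (1/16)·log₂(1/16)]
  = 0.5244 + 0.5244 + 0.3750 + 0.3750 + 0.2500 + 0.2500
  = 2.2988 bits

I(P;Q) = H(P) + H(Q) - H(P,Q)
  = 1.2988 + 1.0000 - 2.2988
  = 0.0000 bits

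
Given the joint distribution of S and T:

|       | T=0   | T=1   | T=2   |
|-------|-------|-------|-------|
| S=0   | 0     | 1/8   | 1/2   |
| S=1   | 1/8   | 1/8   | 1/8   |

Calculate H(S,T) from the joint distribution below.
H(S,T) = -Σ P(S,T) log₂ P(S,T), summed over the non-zero cells:
H(S,T) = -[(1/8)·log₂(1/8) + (1/2)·log₂(1/2) + (1/8)·log₂(1/8) + (1/8)·log₂(1/8) + (1/8)·log₂(1/8)]
  = 0.3750 + 0.5000 + 0.3750 + 0.3750 + 0.3750
  = 2.0000 bits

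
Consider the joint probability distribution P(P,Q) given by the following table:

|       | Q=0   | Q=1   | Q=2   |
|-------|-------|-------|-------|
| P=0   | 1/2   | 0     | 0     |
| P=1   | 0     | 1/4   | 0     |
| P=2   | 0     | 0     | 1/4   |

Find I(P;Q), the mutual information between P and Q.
Marginal P(P) (row sums):
  P(P=0) = 1/2 + 0 + 0 = 1/2
  P(P=1) = 0 + 1/4 + 0 = 1/4
  P(P=2) = 0 + 0 + 1/4 = 1/4
Marginal P(Q) (column sums):
  P(Q=0) = 1/2 + 0 + 0 = 1/2
  P(Q=1) = 0 + 1/4 + 0 = 1/4
  P(Q=2) = 0 + 0 + 1/4 = 1/4

H(P) = -[(1/2)·log₂(1/2) + (1/4)·log₂(1/4) + (1/4)·log₂(1/4)]
  = 0.5000 + 0.5000 + 0.5000
  = 1.5000 bits
H(Q) = -[(1/2)·log₂(1/2) + (1/4)·log₂(1/4) + (1/4)·log₂(1/4)]
  = 0.5000 + 0.5000 + 0.5000
  = 1.5000 bits
H(P,Q) = -[(1/2)·log₂(1/2) + (1/4)·log₂(1/4) + (1/4)·log₂(1/4)]
  = 0.5000 + 0.5000 + 0.5000
  = 1.5000 bits

I(P;Q) = H(P) + H(Q) - H(P,Q)
  = 1.5000 + 1.5000 - 1.5000
  = 1.5000 bits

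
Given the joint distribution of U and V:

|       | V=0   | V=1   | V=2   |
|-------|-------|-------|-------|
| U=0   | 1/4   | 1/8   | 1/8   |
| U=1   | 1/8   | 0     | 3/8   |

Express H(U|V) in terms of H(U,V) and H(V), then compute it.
H(U|V) = H(U,V) - H(V)

Marginal P(V) (column sums):
  P(V=0) = 1/4 + 1/8 = 3/8
  P(V=1) = 1/8 + 0 = 1/8
  P(V=2) = 1/8 + 3/8 = 1/2

H(U,V) = -[(1/4)·log₂(1/4) + (1/8)·log₂(1/8) + (1/8)·log₂(1/8) + (1/8)·log₂(1/8) + (3/8)·log₂(3/8)]
  = 0.5000 + 0.3750 + 0.3750 + 0.3750 + 0.5306
  = 2.1556 bits
H(V) = -[(3/8)·log₂(3/8) + (1/8)·log₂(1/8) + (1/2)·log₂(1/2)]
  = 0.5306 + 0.3750 + 0.5000
  = 1.4056 bits

H(U|V) = 2.1556 - 1.4056 = 0.7500 bits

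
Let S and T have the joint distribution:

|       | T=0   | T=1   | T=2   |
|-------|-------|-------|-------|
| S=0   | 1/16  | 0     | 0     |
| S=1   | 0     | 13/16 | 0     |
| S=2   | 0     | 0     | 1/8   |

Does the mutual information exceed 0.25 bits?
Marginal P(S) (row sums):
  P(S=0) = 1/16 + 0 + 0 = 1/16
  P(S=1) = 0 + 13/16 + 0 = 13/16
  P(S=2) = 0 + 0 + 1/8 = 1/8
Marginal P(T) (column sums):
  P(T=0) = 1/16 + 0 + 0 = 1/16
  P(T=1) = 0 + 13/16 + 0 = 13/16
  P(T=2) = 0 + 0 + 1/8 = 1/8

H(S) = -[(1/16)·log₂(1/16) + (13/16)·log₂(13/16) + (1/8)·log₂(1/8)]
  = 0.2500 + 0.2434 + 0.3750
  = 0.8684 bits
H(T) = -[(1/16)·log₂(1/16) + (13/16)·log₂(13/16) + (1/8)·log₂(1/8)]
  = 0.2500 + 0.2434 + 0.3750
  = 0.8684 bits
H(S,T) = -[(1/16)·log₂(1/16) + (13/16)·log₂(13/16) + (1/8)·log₂(1/8)]
  = 0.2500 + 0.2434 + 0.3750
  = 0.8684 bits

I(S;T) = H(S) + H(T) - H(S,T)
  = 0.8684 + 0.8684 - 0.8684
  = 0.8684 bits

Yes. I(S;T) = 0.8684 bits, which is > 0.25 bits.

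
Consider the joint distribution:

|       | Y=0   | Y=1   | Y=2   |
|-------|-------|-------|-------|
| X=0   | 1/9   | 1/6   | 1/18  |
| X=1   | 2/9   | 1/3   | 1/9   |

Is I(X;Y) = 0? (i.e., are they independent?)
Marginal P(X) (row sums):
  P(X=0) = 1/9 + 1/6 + 1/18 = 1/3
  P(X=1) = 2/9 + 1/3 + 1/9 = 2/3
Marginal P(Y) (column sums):
  P(Y=0) = 1/9 + 2/9 = 1/3
  P(Y=1) = 1/6 + 1/3 = 1/2
  P(Y=2) = 1/18 + 1/9 = 1/6

X and Y are independent iff P(X=i,Y=j) = P(X=i)·P(Y=j) for every cell.
  P(X=0)·P(Y=0) = 1/3 × 1/3 = 1/9 = P(X=0,Y=0) ✓
  P(X=0)·P(Y=1) = 1/3 × 1/2 = 1/6 = P(X=0,Y=1) ✓
  P(X=0)·P(Y=2) = 1/3 × 1/6 = 1/18 = P(X=0,Y=2) ✓
  P(X=1)·P(Y=0) = 2/3 × 1/3 = 2/9 = P(X=1,Y=0) ✓
  P(X=1)·P(Y=1) = 2/3 × 1/2 = 1/3 = P(X=1,Y=1) ✓
  P(X=1)·P(Y=2) = 2/3 × 1/6 = 1/9 = P(X=1,Y=2) ✓

Yes, X and Y are independent: every cell factors, so I(X;Y) = 0 bits.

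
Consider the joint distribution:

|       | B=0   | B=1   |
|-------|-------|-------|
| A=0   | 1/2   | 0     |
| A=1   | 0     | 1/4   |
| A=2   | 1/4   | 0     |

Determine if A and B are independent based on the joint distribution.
Marginal P(A) (row sums):
  P(A=0) = 1/2 + 0 = 1/2
  P(A=1) = 0 + 1/4 = 1/4
  P(A=2) = 1/4 + 0 = 1/4
Marginal P(B) (column sums):
  P(B=0) = 1/2 + 0 + 1/4 = 3/4
  P(B=1) = 0 + 1/4 + 0 = 1/4

A and B are independent iff P(A=i,B=j) = P(A=i)·P(B=j) for every cell.
  P(A=0)·P(B=0) = 1/2 × 3/4 = 3/8, but P(A=0,B=0) = 1/2 ✗

No, A and B are not independent. Quantitatively, I(A;B) > 0:

H(A) = -[(1/2)·log₂(1/2) + (1/4)·log₂(1/4) + (1/4)·log₂(1/4)]
  = 0.5000 + 0.5000 + 0.5000
  = 1.5000 bits
H(B) = -[(3/4)·log₂(3/4) + (1/4)·log₂(1/4)]
  = 0.3113 + 0.5000
  = 0.8113 bits
H(A,B) = -[(1/2)·log₂(1/2) + (1/4)·log₂(1/4) + (1/4)·log₂(1/4)]
  = 0.5000 + 0.5000 + 0.5000
  = 1.5000 bits
I(A;B) = H(A) + H(B) - H(A,B) = 1.5000 + 0.8113 - 1.5000 = 0.8113 bits > 0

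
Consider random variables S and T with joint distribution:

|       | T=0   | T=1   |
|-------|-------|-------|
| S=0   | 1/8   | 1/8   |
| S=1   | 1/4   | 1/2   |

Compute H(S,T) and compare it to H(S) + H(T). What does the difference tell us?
Marginal P(S) (row sums):
  P(S=0) = 1/8 + 1/8 = 1/4
  P(S=1) = 1/4 + 1/2 = 3/4
Marginal P(T) (column sums):
  P(T=0) = 1/8 + 1/4 = 3/8
  P(T=1) = 1/8 + 1/2 = 5/8

H(S,T) = -[(1/8)·log₂(1/8) + (1/8)·log₂(1/8) + (1/4)·log₂(1/4) + (1/2)·log₂(1/2)]
  = 0.3750 + 0.3750 + 0.5000 + 0.5000
  = 1.7500 bits
H(S) = -[(1/4)·log₂(1/4) + (3/4)·log₂(3/4)]
  = 0.5000 + 0.3113
  = 0.8113 bits
H(T) = -[(3/8)·log₂(3/8) + (5/8)·log₂(5/8)]
  = 0.5306 + 0.4238
  = 0.9544 bits

H(S) + H(T) = 0.8113 + 0.9544 = 1.7657 bits
Difference: H(S) + H(T) - H(S,T) = 1.7657 - 1.7500 = 0.0157 bits = I(S;T)

The difference is the mutual information; it is positive here, so S and T are dependent (knowing one reduces uncertainty about the other by 0.0157 bits).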